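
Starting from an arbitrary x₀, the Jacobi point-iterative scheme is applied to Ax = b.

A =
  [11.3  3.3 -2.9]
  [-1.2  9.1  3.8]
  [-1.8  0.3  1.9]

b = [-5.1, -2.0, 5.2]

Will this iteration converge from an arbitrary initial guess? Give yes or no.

Write A = D+L+U with D = diag(11.3, 9.1, 1.9).
Jacobi T = -D⁻¹(L+U): T[1,0] = -(-1.2)/(9.1) = +0.1319; T[1,1] = 0.
  T[0,:] = [+0.0000  -0.2920  +0.2566]
  T[1,:] = [+0.1319  +0.0000  -0.4176]
  T[2,:] = [+0.9474  -0.1579  +0.0000]
eigenvalue magnitudes: 0.6612, 0.4082, 0.4082.
spectral radius ρ = 0.6612; 0.6612 < 1 ⇒ converges.

yes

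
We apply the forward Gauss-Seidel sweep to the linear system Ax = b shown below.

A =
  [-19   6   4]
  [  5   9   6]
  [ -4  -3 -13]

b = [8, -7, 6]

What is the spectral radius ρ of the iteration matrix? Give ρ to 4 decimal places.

0.2859

Write A = D+L+U with D = diag(-19, 9, -13).
Gauss-Seidel: T = -(D+L)⁻¹U, row 0 first, T[0,1] = -(6)/(-19) = +0.3158; later rows by forward substitution.
  T[0,:] = [+0.0000  +0.3158  +0.2105]
  T[1,:] = [+0.0000  -0.1754  -0.7836]
  T[2,:] = [+0.0000  -0.0567  +0.1161]
|λ(T)| sorted: 0.2859, 0.2266, 0.0000.
spectral radius ρ = 0.2859; 0.2859 < 1: convergent.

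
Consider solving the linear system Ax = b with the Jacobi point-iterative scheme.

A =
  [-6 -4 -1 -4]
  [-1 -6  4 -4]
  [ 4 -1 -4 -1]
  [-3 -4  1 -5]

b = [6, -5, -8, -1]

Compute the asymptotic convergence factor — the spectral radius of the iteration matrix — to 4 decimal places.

1.2760

Write A = D+L+U with D = diag(-6, -6, -4, -5).
Jacobi: T = -D⁻¹(L+U), T[0,3] = -(-4)/(-6) = -0.6667; T[0,0] = 0.
  T[0,:] = [+0.0000 -0.6667 -0.1667 -0.6667]
  T[1,:] = [-0.1667 +0.0000 +0.6667 -0.6667]
  T[2,:] = [+1.0000 -0.2500 +0.0000 -0.2500]
  T[3,:] = [-0.6000 -0.8000 +0.2000 +0.0000]
|λ(T)| sorted: 1.2760, 0.7580, 0.7579, 0.7579.
spectral radius ρ = 1.2760; 1.2760 > 1: divergent.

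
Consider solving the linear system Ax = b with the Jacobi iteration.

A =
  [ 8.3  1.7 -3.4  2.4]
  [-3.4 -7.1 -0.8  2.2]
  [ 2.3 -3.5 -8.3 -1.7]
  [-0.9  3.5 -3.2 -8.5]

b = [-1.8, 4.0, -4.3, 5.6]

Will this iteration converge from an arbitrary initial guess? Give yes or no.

yes

A = D + L + U where D = diag(8.3, -7.1, -8.3, -8.5).
Jacobi: T = -D⁻¹(L+U), T[1,3] = -(2.2)/(-7.1) = +0.3099; T[1,1] = 0.
  T[0,:] = [+0.0000 -0.2048 +0.4096 -0.2892]
  T[1,:] = [-0.4789 +0.0000 -0.1127 +0.3099]
  T[2,:] = [+0.2771 -0.4217 +0.0000 -0.2048]
  T[3,:] = [-0.1059 +0.4118 -0.3765 +0.0000]
|eigenvalues of T|: 0.9008, 0.4234, 0.4234, 0.1952.
ρ = 0.9008; 0.9008 < 1: convergent.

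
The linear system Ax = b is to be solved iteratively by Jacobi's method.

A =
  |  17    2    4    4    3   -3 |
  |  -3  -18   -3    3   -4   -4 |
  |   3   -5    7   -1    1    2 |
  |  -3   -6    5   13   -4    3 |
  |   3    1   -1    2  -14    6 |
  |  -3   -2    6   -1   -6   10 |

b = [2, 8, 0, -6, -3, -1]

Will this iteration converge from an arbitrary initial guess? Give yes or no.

Let D = diag(17, -18, 7, 13, -14, 10); L, U the strict triangles.
Jacobi: T = -D⁻¹(L+U), T[0,4] = -(3)/(17) = -0.1765; T[0,0] = 0.
  T[0,:] = [+0.0000, -0.1176, -0.2353, -0.2353, -0.1765, +0.1765]
  T[1,:] = [-0.1667, +0.0000, -0.1667, +0.1667, -0.2222, -0.2222]
  T[2,:] = [-0.4286, +0.7143, +0.0000, +0.1429, -0.1429, -0.2857]
  T[3,:] = [+0.2308, +0.4615, -0.3846, +0.0000, +0.3077, -0.2308]
  T[4,:] = [+0.2143, +0.0714, -0.0714, +0.1429, +0.0000, +0.4286]
  T[5,:] = [+0.3000, +0.2000, -0.6000, +0.1000, +0.6000, +0.0000]
|λ(T)| sorted: 0.8720, 0.6145, 0.4132, 0.4132, 0.3733, 0.3733.
ρ = 0.8720; 0.8720 < 1, so it converges for any x₀.

yes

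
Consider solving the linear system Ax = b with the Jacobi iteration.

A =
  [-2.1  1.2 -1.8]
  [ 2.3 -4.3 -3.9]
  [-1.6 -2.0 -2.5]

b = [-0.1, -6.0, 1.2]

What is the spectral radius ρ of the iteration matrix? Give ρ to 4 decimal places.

1.4373

A = D + L + U where D = diag(-2.1, -4.3, -2.5).
Jacobi: T = -D⁻¹(L+U), T[2,0] = -(-1.6)/(-2.5) = -0.6400; T[2,2] = 0.
  T[0,:] = [+0.0000 +0.5714 -0.8571]
  T[1,:] = [+0.5349 +0.0000 -0.9070]
  T[2,:] = [-0.6400 -0.8000 +0.0000]
|λ(T)| sorted: 1.4373, 0.8932, 0.5441.
ρ = 1.4373; 1.4373 > 1, so it fails to converge.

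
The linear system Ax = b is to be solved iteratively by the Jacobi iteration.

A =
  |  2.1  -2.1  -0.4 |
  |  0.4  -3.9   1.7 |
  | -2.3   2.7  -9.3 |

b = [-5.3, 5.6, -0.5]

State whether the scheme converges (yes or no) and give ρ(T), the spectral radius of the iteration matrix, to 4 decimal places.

Diagonal D = diag(2.1, -3.9, -9.3); L, U strict lower/upper.
T_J = -D⁻¹(L+U): T[1,0] = -(0.4)/(-3.9) = +0.1026; T[1,1] = 0.
  T[0,:] = [+0.0000, +1.0000, +0.1905]
  T[1,:] = [+0.1026, +0.0000, +0.4359]
  T[2,:] = [-0.2473, +0.2903, +0.0000]
moduli |λ_i(T)| = 0.5948, 0.4144, 0.4144.
spectral radius ρ = 0.5948; 0.5948 < 1: convergent.

yes, ρ = 0.5948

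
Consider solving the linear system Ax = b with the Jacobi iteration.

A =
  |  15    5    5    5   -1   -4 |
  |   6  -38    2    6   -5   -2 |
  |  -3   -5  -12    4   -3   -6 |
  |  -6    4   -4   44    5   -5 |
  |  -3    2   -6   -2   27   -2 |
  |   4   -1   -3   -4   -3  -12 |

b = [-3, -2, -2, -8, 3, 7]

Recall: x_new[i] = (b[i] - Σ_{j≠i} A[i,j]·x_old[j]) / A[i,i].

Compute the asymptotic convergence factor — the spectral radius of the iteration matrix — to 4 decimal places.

Split A = D + L + U, D = diag(15, -38, -12, 44, 27, -12).
Jacobi T = -D⁻¹(L+U): T[4,0] = -(-3)/(27) = +0.1111; T[4,4] = 0.
  T[0,:] = [+0.0000, -0.3333, -0.3333, -0.3333, +0.0667, +0.2667]
  T[1,:] = [+0.1579, +0.0000, +0.0526, +0.1579, -0.1316, -0.0526]
  T[2,:] = [-0.2500, -0.4167, +0.0000, +0.3333, -0.2500, -0.5000]
  T[3,:] = [+0.1364, -0.0909, +0.0909, +0.0000, -0.1136, +0.1136]
  T[4,:] = [+0.1111, -0.0741, +0.2222, +0.0741, +0.0000, +0.0741]
  T[5,:] = [+0.3333, -0.0833, -0.2500, -0.3333, -0.2500, +0.0000]
eigenvalue magnitudes: 0.5626, 0.4091, 0.4091, 0.2414, 0.2414, 0.1143.
spectral radius ρ = 0.5626; 0.5626 < 1 ⇒ converges.

0.5626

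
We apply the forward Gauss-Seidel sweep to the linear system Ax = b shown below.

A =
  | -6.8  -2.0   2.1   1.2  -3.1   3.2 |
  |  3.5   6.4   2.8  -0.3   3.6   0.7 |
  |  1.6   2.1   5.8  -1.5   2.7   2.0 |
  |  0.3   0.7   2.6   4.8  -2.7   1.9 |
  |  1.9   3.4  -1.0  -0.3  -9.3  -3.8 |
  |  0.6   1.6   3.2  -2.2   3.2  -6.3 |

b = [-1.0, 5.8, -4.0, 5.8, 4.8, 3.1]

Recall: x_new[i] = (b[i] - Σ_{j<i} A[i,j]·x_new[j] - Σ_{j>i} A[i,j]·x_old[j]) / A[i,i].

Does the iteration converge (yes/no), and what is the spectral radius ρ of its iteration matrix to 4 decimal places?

yes, ρ = 0.9159

Write A = D+L+U with D = diag(-6.8, 6.4, 5.8, 4.8, -9.3, -6.3).
Gauss-Seidel: T = -(D+L)⁻¹U, row 0 first, T[0,3] = -(1.2)/(-6.8) = +0.1765; later rows by forward substitution.
  T[0,:] = [+0.0000  -0.2941  +0.3088  +0.1765  -0.4559  +0.4706]
  T[1,:] = [+0.0000  +0.1608  -0.6064  -0.0496  -0.3132  -0.3667]
  T[2,:] = [+0.0000  +0.0229  +0.1344  +0.2279  -0.2264  -0.3419]
  T[3,:] = [+0.0000  -0.0175  -0.0036  -0.1272  +0.7593  -0.1866]
  T[4,:] = [+0.0000  -0.0032  -0.1729  -0.0025  -0.2078  -0.4038]
  T[5,:] = [+0.0000  +0.0290  -0.1429  +0.1631  -0.6086  -0.3619]
|λ(T)| sorted: 0.9159, 0.2853, 0.2853, 0.2438, 0.0401, 0.0000.
spectral radius ρ = 0.9159; 0.9159 < 1: convergent.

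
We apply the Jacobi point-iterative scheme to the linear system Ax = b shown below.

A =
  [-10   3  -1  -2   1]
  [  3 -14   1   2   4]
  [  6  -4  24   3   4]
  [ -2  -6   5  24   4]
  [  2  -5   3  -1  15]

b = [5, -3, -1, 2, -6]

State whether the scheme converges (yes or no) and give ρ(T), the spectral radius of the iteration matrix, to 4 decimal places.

yes, ρ = 0.6252

Diagonal D = diag(-10, -14, 24, 24, 15); L, U strict lower/upper.
Jacobi: T = -D⁻¹(L+U), T[4,3] = -(-1)/(15) = +0.0667; T[4,4] = 0.
  T[0,:] = [+0.0000, +0.3000, -0.1000, -0.2000, +0.1000]
  T[1,:] = [+0.2143, +0.0000, +0.0714, +0.1429, +0.2857]
  T[2,:] = [-0.2500, +0.1667, +0.0000, -0.1250, -0.1667]
  T[3,:] = [+0.0833, +0.2500, -0.2083, +0.0000, -0.1667]
  T[4,:] = [-0.1333, +0.3333, -0.2000, +0.0667, +0.0000]
eigenvalue magnitudes: 0.6252, 0.4465, 0.2298, 0.2298, 0.0790.
spectral radius ρ = 0.6252; 0.6252 < 1, so it converges for any x₀.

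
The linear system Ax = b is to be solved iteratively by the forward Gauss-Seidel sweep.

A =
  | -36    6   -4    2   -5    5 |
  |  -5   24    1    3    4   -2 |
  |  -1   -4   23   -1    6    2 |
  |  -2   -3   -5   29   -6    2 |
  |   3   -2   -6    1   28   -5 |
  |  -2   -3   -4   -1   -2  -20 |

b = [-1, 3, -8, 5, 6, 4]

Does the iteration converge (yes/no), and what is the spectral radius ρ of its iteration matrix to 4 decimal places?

yes, ρ = 0.1827

Diagonal D = diag(-36, 24, 23, 29, 28, -20); L, U strict lower/upper.
T_GS = -(D+L)⁻¹U: row 0 first, T[0,1] = -(6)/(-36) = +0.1667; later rows by forward substitution.
  T[0,:] = [+0.0000 +0.1667 -0.1111 +0.0556 -0.1389 +0.1389]
  T[1,:] = [+0.0000 +0.0347 -0.0648 -0.1134 -0.1956 +0.1123]
  T[2,:] = [+0.0000 +0.0133 -0.0161 +0.0262 -0.3009 -0.0614]
  T[3,:] = [+0.0000 +0.0174 -0.0171 -0.0034 +0.1252 -0.0584]
  T[4,:] = [+0.0000 -0.0132 +0.0044 -0.0083 -0.0680 +0.1606]
  T[5,:] = [+0.0000 -0.0241 +0.0245 +0.0072 +0.1040 -0.0316]
moduli |λ_i(T)| = 0.1827, 0.0871, 0.0871, 0.0505, 0.0160, 0.0000.
spectral radius ρ = 0.1827; 0.1827 < 1, so it converges for any x₀.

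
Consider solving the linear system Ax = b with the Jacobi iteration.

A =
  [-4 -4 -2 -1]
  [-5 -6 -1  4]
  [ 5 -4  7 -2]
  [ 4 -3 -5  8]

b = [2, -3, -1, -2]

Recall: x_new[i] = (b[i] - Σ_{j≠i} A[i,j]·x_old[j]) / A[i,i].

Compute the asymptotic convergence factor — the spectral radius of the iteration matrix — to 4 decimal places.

Write A = D+L+U with D = diag(-4, -6, 7, 8).
Jacobi: T = -D⁻¹(L+U), T[2,0] = -(5)/(7) = -0.7143; T[2,2] = 0.
  T[0,:] = [+0.0000, -1.0000, -0.5000, -0.2500]
  T[1,:] = [-0.8333, +0.0000, -0.1667, +0.6667]
  T[2,:] = [-0.7143, +0.5714, +0.0000, +0.2857]
  T[3,:] = [-0.5000, +0.3750, +0.6250, +0.0000]
moduli |λ_i(T)| = 1.5370, 0.9778, 0.4085, 0.4085.
ρ(T) = max|λ| = 1.5370; 1.5370 > 1 ⇒ diverges.

1.5370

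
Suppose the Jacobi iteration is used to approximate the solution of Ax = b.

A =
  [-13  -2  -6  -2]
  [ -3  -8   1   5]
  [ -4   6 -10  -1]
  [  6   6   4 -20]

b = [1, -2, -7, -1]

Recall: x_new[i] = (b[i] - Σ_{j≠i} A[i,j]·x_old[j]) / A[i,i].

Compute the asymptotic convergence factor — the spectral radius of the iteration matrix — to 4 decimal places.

0.7602

Let D = diag(-13, -8, -10, -20); L, U the strict triangles.
T_J = -D⁻¹(L+U): T[2,1] = -(6)/(-10) = +0.6000; T[2,2] = 0.
  T[0,:] = [+0.0000, -0.1538, -0.4615, -0.1538]
  T[1,:] = [-0.3750, +0.0000, +0.1250, +0.6250]
  T[2,:] = [-0.4000, +0.6000, +0.0000, -0.1000]
  T[3,:] = [+0.3000, +0.3000, +0.2000, +0.0000]
|roots of det(T-λI)|: 0.7602, 0.6167, 0.6167, 0.2408.
ρ(T) = max|λ| = 0.7602; 0.7602 < 1: convergent.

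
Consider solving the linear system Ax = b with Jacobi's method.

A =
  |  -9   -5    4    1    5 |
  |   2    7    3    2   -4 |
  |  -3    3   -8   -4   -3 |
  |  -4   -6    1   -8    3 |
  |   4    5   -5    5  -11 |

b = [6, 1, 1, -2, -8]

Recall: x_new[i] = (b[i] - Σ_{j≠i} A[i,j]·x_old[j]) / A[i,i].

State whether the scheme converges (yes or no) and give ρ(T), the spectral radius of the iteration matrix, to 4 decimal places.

Let D = diag(-9, 7, -8, -8, -11); L, U the strict triangles.
Jacobi T = -D⁻¹(L+U): T[3,0] = -(-4)/(-8) = -0.5000; T[3,3] = 0.
  T[0,:] = [+0.0000 -0.5556 +0.4444 +0.1111 +0.5556]
  T[1,:] = [-0.2857 +0.0000 -0.4286 -0.2857 +0.5714]
  T[2,:] = [-0.3750 +0.3750 +0.0000 -0.5000 -0.3750]
  T[3,:] = [-0.5000 -0.7500 +0.1250 +0.0000 +0.3750]
  T[4,:] = [+0.3636 +0.4545 -0.4545 +0.4545 +0.0000]
eigenvalue magnitudes: 1.2122, 0.7048, 0.7048, 0.2995, 0.2995.
ρ(T) = max|λ| = 1.2122; 1.2122 > 1, so it fails to converge.

no, ρ = 1.2122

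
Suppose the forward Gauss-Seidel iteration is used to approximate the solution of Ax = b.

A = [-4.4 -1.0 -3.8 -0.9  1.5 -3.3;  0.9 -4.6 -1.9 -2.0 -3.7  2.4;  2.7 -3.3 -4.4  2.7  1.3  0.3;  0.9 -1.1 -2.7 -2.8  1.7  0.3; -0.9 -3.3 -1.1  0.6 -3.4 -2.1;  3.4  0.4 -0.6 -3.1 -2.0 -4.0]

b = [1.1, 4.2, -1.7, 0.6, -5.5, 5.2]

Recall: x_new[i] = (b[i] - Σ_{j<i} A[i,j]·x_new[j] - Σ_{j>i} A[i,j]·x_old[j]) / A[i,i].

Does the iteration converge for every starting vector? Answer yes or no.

Diagonal D = diag(-4.4, -4.6, -4.4, -2.8, -3.4, -4); L, U strict lower/upper.
Gauss-Seidel: T = -(D+L)⁻¹U, row 0 first, T[0,2] = -(-3.8)/(-4.4) = -0.8636; later rows by forward substitution.
  T[0,:] = [+0.0000, -0.2273, -0.8636, -0.2045, +0.3409, -0.7500]
  T[1,:] = [+0.0000, -0.0445, -0.5820, -0.4748, -0.7376, +0.3750]
  T[2,:] = [+0.0000, -0.1061, -0.0934, +0.8442, +1.0579, -0.6733]
  T[3,:] = [+0.0000, +0.0467, +0.0412, -0.6933, -0.0136, +0.3680]
  T[4,:] = [+0.0000, +0.1459, +0.8310, +0.1195, +0.2811, -0.5003]
  T[5,:] = [+0.0000, -0.2909, -1.2257, +0.1296, -0.0727, -0.5340]
|λ(T)| sorted: 1.5147, 1.2824, 0.5376, 0.5376, 0.0327, 0.0000.
ρ = 1.5147; 1.5147 > 1: divergent.

no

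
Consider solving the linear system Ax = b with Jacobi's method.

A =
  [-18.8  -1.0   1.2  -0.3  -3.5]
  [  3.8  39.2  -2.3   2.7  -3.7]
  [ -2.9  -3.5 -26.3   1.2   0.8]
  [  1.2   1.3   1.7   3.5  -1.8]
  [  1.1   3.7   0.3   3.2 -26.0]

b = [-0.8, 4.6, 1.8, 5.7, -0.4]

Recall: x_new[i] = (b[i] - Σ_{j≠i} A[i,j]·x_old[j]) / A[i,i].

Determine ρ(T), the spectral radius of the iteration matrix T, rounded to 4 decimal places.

0.3071

Diagonal D = diag(-18.8, 39.2, -26.3, 3.5, -26); L, U strict lower/upper.
Jacobi: T = -D⁻¹(L+U), T[2,3] = -(1.2)/(-26.3) = +0.0456; T[2,2] = 0.
  T[0,:] = [+0.0000, -0.0532, +0.0638, -0.0160, -0.1862]
  T[1,:] = [-0.0969, +0.0000, +0.0587, -0.0689, +0.0944]
  T[2,:] = [-0.1103, -0.1331, +0.0000, +0.0456, +0.0304]
  T[3,:] = [-0.3429, -0.3714, -0.4857, +0.0000, +0.5143]
  T[4,:] = [+0.0423, +0.1423, +0.0115, +0.1231, +0.0000]
|roots of det(T-λI)|: 0.3071, 0.2272, 0.1572, 0.1572, 0.0963.
spectral radius ρ = 0.3071; 0.3071 < 1 ⇒ converges.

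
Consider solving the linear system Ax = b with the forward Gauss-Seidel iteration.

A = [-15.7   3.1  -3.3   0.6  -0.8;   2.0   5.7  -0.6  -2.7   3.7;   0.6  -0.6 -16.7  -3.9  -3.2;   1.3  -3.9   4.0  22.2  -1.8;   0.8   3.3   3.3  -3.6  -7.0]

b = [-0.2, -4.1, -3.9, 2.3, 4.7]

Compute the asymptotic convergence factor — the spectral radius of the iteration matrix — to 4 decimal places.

0.3561

Write A = D+L+U with D = diag(-15.7, 5.7, -16.7, 22.2, -7).
T_GS = -(D+L)⁻¹U: row 0 first, T[0,4] = -(-0.8)/(-15.7) = -0.0510; later rows by forward substitution.
  T[0,:] = [+0.0000, +0.1975, -0.2102, +0.0382, -0.0510]
  T[1,:] = [+0.0000, -0.0693, +0.1790, +0.4603, -0.6312]
  T[2,:] = [+0.0000, +0.0096, -0.0140, -0.2487, -0.1708]
  T[3,:] = [+0.0000, -0.0255, +0.0463, +0.1234, +0.0039]
  T[4,:] = [+0.0000, +0.0075, +0.0300, +0.0406, -0.3859]
moduli |λ_i(T)| = 0.3561, 0.1017, 0.1017, 0.0122, 0.0000.
ρ = 0.3561; 0.3561 < 1: convergent.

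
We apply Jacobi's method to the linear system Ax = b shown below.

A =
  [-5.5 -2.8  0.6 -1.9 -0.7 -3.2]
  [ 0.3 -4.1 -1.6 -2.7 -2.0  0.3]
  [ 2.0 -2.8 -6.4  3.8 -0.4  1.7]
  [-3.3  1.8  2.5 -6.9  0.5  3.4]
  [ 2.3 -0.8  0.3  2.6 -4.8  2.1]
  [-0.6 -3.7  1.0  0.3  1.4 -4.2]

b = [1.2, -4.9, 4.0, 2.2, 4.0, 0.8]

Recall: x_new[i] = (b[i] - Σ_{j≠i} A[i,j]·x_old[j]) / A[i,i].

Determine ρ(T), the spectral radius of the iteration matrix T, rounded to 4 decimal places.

1.1935

Write A = D+L+U with D = diag(-5.5, -4.1, -6.4, -6.9, -4.8, -4.2).
T_J = -D⁻¹(L+U): T[1,5] = -(0.3)/(-4.1) = +0.0732; T[1,1] = 0.
  T[0,:] = [+0.0000  -0.5091  +0.1091  -0.3455  -0.1273  -0.5818]
  T[1,:] = [+0.0732  +0.0000  -0.3902  -0.6585  -0.4878  +0.0732]
  T[2,:] = [+0.3125  -0.4375  +0.0000  +0.5938  -0.0625  +0.2656]
  T[3,:] = [-0.4783  +0.2609  +0.3623  +0.0000  +0.0725  +0.4928]
  T[4,:] = [+0.4792  -0.1667  +0.0625  +0.5417  +0.0000  +0.4375]
  T[5,:] = [-0.1429  -0.8810  +0.2381  +0.0714  +0.3333  +0.0000]
eigenvalue magnitudes: 1.1935, 0.7494, 0.6802, 0.6802, 0.3192, 0.3192.
spectral radius ρ = 1.1935; 1.1935 > 1: divergent.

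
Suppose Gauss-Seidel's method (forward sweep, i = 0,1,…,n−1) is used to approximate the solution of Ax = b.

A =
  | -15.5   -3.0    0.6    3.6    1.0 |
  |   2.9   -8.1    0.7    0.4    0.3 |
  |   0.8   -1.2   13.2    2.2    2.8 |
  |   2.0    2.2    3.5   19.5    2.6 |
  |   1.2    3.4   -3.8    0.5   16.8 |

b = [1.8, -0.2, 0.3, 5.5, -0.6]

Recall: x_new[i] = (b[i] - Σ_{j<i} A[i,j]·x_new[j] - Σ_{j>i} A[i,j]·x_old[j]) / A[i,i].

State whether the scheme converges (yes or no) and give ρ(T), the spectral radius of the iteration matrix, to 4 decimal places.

yes, ρ = 0.2266

Split A = D + L + U, D = diag(-15.5, -8.1, 13.2, 19.5, 16.8).
T_GS = -(D+L)⁻¹U: row 0 first, T[0,2] = -(0.6)/(-15.5) = +0.0387; later rows by forward substitution.
  T[0,:] = [+0.0000, -0.1935, +0.0387, +0.2323, +0.0645]
  T[1,:] = [+0.0000, -0.0693, +0.1003, +0.1325, +0.0601]
  T[2,:] = [+0.0000, +0.0054, +0.0068, -0.1687, -0.2106]
  T[3,:] = [+0.0000, +0.0267, -0.0165, -0.0085, -0.1089]
  T[4,:] = [+0.0000, +0.0283, -0.0210, -0.0813, -0.0612]
|roots of det(T-λI)|: 0.2266, 0.0610, 0.0438, 0.0438, 0.0000.
ρ = 0.2266; 0.2266 < 1: convergent.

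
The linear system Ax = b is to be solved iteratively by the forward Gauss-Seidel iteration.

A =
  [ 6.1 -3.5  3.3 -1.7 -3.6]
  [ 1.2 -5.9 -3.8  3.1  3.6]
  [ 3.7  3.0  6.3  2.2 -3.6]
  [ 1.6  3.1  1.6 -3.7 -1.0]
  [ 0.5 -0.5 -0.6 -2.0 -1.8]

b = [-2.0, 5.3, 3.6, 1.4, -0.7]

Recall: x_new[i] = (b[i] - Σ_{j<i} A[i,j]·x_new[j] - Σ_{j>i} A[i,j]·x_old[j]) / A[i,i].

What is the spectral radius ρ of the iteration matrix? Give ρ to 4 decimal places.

Diagonal D = diag(6.1, -5.9, 6.3, -3.7, -1.8); L, U strict lower/upper.
Gauss-Seidel: T = -(D+L)⁻¹U, row 0 first, T[0,2] = -(3.3)/(6.1) = -0.5410; later rows by forward substitution.
  T[0,:] = [+0.0000  +0.5738  -0.5410  +0.2787  +0.5902]
  T[1,:] = [+0.0000  +0.1167  -0.7541  +0.5821  +0.7302]
  T[2,:] = [+0.0000  -0.3925  +0.6768  -0.7901  -0.1229]
  T[3,:] = [+0.0000  +0.1761  -0.5731  +0.2666  +0.5436]
  T[4,:] = [+0.0000  +0.0621  +0.4703  -0.1171  -0.6019]
|λ(T)| sorted: 1.3408, 0.7949, 0.1488, 0.0611, 0.0000.
ρ = 1.3408; 1.3408 > 1: divergent.

1.3408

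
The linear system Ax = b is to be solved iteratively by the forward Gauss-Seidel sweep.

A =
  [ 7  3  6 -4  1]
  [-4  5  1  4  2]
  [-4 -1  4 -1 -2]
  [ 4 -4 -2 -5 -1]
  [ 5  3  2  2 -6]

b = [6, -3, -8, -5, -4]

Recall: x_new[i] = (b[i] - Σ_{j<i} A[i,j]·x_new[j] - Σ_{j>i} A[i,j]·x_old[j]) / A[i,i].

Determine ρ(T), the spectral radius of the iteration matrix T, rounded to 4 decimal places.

Let D = diag(7, 5, 4, -5, -6); L, U the strict triangles.
T_GS = -(D+L)⁻¹U: row 0 first, T[0,3] = -(-4)/(7) = +0.5714; later rows by forward substitution.
  T[0,:] = [+0.0000 -0.4286 -0.8571 +0.5714 -0.1429]
  T[1,:] = [+0.0000 -0.3429 -0.8857 -0.3429 -0.5143]
  T[2,:] = [+0.0000 -0.5143 -1.0786 +0.7357 +0.2286]
  T[3,:] = [+0.0000 +0.1371 +0.4543 +0.4371 +0.0057]
  T[4,:] = [+0.0000 -0.6543 -1.3652 +0.6957 -0.2981]
|roots of det(T-λI)|: 1.5989, 0.6530, 0.3463, 0.0099, 0.0000.
ρ(T) = max|λ| = 1.5989; 1.5989 > 1: divergent.

1.5989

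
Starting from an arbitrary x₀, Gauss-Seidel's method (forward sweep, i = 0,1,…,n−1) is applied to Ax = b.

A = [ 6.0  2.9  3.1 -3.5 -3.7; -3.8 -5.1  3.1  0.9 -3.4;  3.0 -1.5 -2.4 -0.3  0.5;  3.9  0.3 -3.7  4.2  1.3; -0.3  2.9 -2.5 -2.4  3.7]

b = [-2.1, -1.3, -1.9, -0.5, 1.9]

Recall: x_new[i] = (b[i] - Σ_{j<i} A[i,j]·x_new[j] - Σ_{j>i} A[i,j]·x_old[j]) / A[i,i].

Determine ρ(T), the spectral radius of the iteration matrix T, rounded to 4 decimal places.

1.2964

Split A = D + L + U, D = diag(6, -5.1, -2.4, 4.2, 3.7).
Gauss-Seidel: T = -(D+L)⁻¹U, row 0 first, T[0,4] = -(-3.7)/(6) = +0.6167; later rows by forward substitution.
  T[0,:] = [+0.0000 -0.4833 -0.5167 +0.5833 +0.6167]
  T[1,:] = [+0.0000 +0.3601 +0.9928 -0.2582 -1.1261]
  T[2,:] = [+0.0000 -0.8292 -1.2663 +0.7655 +1.6830]
  T[3,:] = [+0.0000 -0.3074 -0.7067 +0.1512 +0.6809]
  T[4,:] = [+0.0000 -1.0812 -2.1341 +0.8649 +2.5115]
|eigenvalues of T|: 1.2964, 0.4947, 0.0379, 0.0379, 0.0000.
spectral radius ρ = 1.2964; 1.2964 > 1: divergent.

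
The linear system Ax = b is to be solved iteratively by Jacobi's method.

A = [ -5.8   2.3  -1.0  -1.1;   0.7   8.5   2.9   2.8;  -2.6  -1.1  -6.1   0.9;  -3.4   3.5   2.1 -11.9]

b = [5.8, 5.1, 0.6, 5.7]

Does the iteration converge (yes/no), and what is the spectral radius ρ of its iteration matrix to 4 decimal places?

yes, ρ = 0.5746

Write A = D+L+U with D = diag(-5.8, 8.5, -6.1, -11.9).
T_J = -D⁻¹(L+U): T[2,1] = -(-1.1)/(-6.1) = -0.1803; T[2,2] = 0.
  T[0,:] = [+0.0000, +0.3966, -0.1724, -0.1897]
  T[1,:] = [-0.0824, +0.0000, -0.3412, -0.3294]
  T[2,:] = [-0.4262, -0.1803, +0.0000, +0.1475]
  T[3,:] = [-0.2857, +0.2941, +0.1765, +0.0000]
|λ(T)| sorted: 0.5746, 0.4272, 0.4272, 0.1440.
ρ(T) = max|λ| = 0.5746; 0.5746 < 1: convergent.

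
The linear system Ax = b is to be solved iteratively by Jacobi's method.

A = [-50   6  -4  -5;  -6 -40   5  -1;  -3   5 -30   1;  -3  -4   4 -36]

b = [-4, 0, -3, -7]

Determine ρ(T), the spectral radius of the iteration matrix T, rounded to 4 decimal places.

0.1615

Split A = D + L + U, D = diag(-50, -40, -30, -36).
T_J = -D⁻¹(L+U): T[1,2] = -(5)/(-40) = +0.1250; T[1,1] = 0.
  T[0,:] = [+0.0000 +0.1200 -0.0800 -0.1000]
  T[1,:] = [-0.1500 +0.0000 +0.1250 -0.0250]
  T[2,:] = [-0.1000 +0.1667 +0.0000 +0.0333]
  T[3,:] = [-0.0833 -0.1111 +0.1111 +0.0000]
|eigenvalues of T|: 0.1615, 0.1337, 0.0728, 0.0450.
ρ = 0.1615; 0.1615 < 1 ⇒ converges.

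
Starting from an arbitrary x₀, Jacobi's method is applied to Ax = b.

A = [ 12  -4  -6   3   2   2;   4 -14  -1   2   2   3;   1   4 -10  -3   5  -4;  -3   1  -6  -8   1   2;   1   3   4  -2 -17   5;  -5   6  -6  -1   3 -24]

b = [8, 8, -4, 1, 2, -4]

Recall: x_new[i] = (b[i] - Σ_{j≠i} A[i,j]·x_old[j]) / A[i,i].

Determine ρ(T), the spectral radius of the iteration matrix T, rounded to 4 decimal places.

A = D + L + U where D = diag(12, -14, -10, -8, -17, -24).
T_J = -D⁻¹(L+U): T[0,1] = -(-4)/(12) = +0.3333; T[0,0] = 0.
  T[0,:] = [+0.0000  +0.3333  +0.5000  -0.2500  -0.1667  -0.1667]
  T[1,:] = [+0.2857  +0.0000  -0.0714  +0.1429  +0.1429  +0.2143]
  T[2,:] = [+0.1000  +0.4000  +0.0000  -0.3000  +0.5000  -0.4000]
  T[3,:] = [-0.3750  +0.1250  -0.7500  +0.0000  +0.1250  +0.2500]
  T[4,:] = [+0.0588  +0.1765  +0.2353  -0.1176  +0.0000  +0.2941]
  T[5,:] = [-0.2083  +0.2500  -0.2500  -0.0417  +0.1250  +0.0000]
|roots of det(T-λI)|: 0.8570, 0.5870, 0.5870, 0.3671, 0.1706, 0.1089.
spectral radius ρ = 0.8570; 0.8570 < 1, so it converges for any x₀.

0.8570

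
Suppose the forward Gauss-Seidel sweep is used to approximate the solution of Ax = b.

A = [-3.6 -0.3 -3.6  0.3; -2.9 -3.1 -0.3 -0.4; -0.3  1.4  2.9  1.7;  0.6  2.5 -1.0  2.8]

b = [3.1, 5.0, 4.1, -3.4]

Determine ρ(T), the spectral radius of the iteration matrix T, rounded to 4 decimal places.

0.8505

A = D + L + U where D = diag(-3.6, -3.1, 2.9, 2.8).
Gauss-Seidel: T = -(D+L)⁻¹U, row 0 first, T[0,1] = -(-0.3)/(-3.6) = -0.0833; later rows by forward substitution.
  T[0,:] = [+0.0000  -0.0833  -1.0000  +0.0833]
  T[1,:] = [+0.0000  +0.0780  +0.8387  -0.2070]
  T[2,:] = [+0.0000  -0.0463  -0.5083  -0.4777]
  T[3,:] = [+0.0000  -0.0683  -0.7161  -0.0036]
eigenvalue magnitudes: 0.8505, 0.4194, 0.0028, 0.0000.
ρ = 0.8505; 0.8505 < 1 ⇒ converges.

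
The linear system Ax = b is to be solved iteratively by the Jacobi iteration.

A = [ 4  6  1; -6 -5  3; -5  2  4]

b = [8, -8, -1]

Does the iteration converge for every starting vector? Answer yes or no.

Split A = D + L + U, D = diag(4, -5, 4).
T_J = -D⁻¹(L+U): T[1,0] = -(-6)/(-5) = -1.2000; T[1,1] = 0.
  T[0,:] = [+0.0000, -1.5000, -0.2500]
  T[1,:] = [-1.2000, +0.0000, +0.6000]
  T[2,:] = [+1.2500, -0.5000, +0.0000]
|λ(T)| sorted: 1.4398, 0.9410, 0.9410.
ρ = 1.4398; 1.4398 > 1, so it fails to converge.

no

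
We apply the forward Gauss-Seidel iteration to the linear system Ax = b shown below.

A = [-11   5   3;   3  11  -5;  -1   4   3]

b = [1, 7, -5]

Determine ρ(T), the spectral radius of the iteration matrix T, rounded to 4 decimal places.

0.6465

Write A = D+L+U with D = diag(-11, 11, 3).
GS T = -(D+L)⁻¹U: row 0 first, T[0,2] = -(3)/(-11) = +0.2727; later rows by forward substitution.
  T[0,:] = [+0.0000 +0.4545 +0.2727]
  T[1,:] = [+0.0000 -0.1240 +0.3802]
  T[2,:] = [+0.0000 +0.3168 -0.4160]
|roots of det(T-λI)|: 0.6465, 0.1065, 0.0000.
ρ = 0.6465; 0.6465 < 1 ⇒ converges.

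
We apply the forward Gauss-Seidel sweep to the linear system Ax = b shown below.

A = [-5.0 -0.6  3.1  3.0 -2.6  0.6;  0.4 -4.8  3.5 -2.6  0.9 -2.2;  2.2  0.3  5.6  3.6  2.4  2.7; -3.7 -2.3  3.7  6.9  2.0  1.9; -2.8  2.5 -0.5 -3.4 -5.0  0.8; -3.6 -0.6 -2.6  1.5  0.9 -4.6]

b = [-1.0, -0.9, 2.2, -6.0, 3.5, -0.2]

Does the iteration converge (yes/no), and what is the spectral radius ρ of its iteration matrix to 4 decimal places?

no, ρ = 1.2403

Write A = D+L+U with D = diag(-5, -4.8, 5.6, 6.9, -5, -4.6).
Gauss-Seidel: T = -(D+L)⁻¹U, row 0 first, T[0,2] = -(3.1)/(-5) = +0.6200; later rows by forward substitution.
  T[0,:] = [+0.0000, -0.1200, +0.6200, +0.6000, -0.5200, +0.1200]
  T[1,:] = [+0.0000, -0.0100, +0.7808, -0.4917, +0.1442, -0.4483]
  T[2,:] = [+0.0000, +0.0477, -0.2854, -0.8522, -0.2320, -0.5053]
  T[3,:] = [+0.0000, -0.0932, +0.7458, +0.6148, -0.3962, -0.0895]
  T[4,:] = [+0.0000, +0.1208, -0.4354, -0.9147, +0.6559, -0.0200]
  T[5,:] = [+0.0000, +0.0615, -0.2677, +0.0978, +0.5184, +0.2171]
|roots of det(T-λI)|: 1.2403, 0.5657, 0.5657, 0.2006, 0.0256, 0.0000.
ρ = 1.2403; 1.2403 > 1, so it fails to converge.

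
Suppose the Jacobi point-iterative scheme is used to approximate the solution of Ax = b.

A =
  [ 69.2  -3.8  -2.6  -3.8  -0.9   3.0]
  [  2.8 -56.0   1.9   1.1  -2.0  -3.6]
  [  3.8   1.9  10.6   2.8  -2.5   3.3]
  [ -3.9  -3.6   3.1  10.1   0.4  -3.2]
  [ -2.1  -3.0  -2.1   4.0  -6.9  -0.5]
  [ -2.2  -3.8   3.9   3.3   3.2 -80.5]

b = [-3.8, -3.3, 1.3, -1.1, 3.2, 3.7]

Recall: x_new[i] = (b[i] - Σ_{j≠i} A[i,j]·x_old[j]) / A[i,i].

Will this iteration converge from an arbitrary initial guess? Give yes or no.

yes

Split A = D + L + U, D = diag(69.2, -56, 10.6, 10.1, -6.9, -80.5).
T_J = -D⁻¹(L+U): T[3,0] = -(-3.9)/(10.1) = +0.3861; T[3,3] = 0.
  T[0,:] = [+0.0000  +0.0549  +0.0376  +0.0549  +0.0130  -0.0434]
  T[1,:] = [+0.0500  +0.0000  +0.0339  +0.0196  -0.0357  -0.0643]
  T[2,:] = [-0.3585  -0.1792  +0.0000  -0.2642  +0.2358  -0.3113]
  T[3,:] = [+0.3861  +0.3564  -0.3069  +0.0000  -0.0396  +0.3168]
  T[4,:] = [-0.3043  -0.4348  -0.3043  +0.5797  +0.0000  -0.0725]
  T[5,:] = [-0.0273  -0.0472  +0.0484  +0.0410  +0.0398  +0.0000]
|λ(T)| sorted: 0.4190, 0.3275, 0.3275, 0.1791, 0.1791, 0.0521.
ρ = 0.4190; 0.4190 < 1 ⇒ converges.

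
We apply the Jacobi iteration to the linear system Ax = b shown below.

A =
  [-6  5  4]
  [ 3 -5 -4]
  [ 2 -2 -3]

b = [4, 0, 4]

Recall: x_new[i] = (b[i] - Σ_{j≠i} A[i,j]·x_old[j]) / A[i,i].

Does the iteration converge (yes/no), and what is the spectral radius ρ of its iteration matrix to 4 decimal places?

no, ρ = 1.4081

Let D = diag(-6, -5, -3); L, U the strict triangles.
T_J = -D⁻¹(L+U): T[1,2] = -(-4)/(-5) = -0.8000; T[1,1] = 0.
  T[0,:] = [+0.0000  +0.8333  +0.6667]
  T[1,:] = [+0.6000  +0.0000  -0.8000]
  T[2,:] = [+0.6667  -0.6667  +0.0000]
eigenvalue magnitudes: 1.4081, 0.7106, 0.7106.
spectral radius ρ = 1.4081; 1.4081 > 1, so it fails to converge.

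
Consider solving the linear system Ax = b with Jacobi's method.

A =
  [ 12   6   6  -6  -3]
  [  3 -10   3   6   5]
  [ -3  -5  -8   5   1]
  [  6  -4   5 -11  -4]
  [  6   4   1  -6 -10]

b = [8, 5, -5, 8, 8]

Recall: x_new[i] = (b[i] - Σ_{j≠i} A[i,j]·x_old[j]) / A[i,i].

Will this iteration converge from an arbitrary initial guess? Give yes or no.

Write A = D+L+U with D = diag(12, -10, -8, -11, -10).
T_J = -D⁻¹(L+U): T[4,1] = -(4)/(-10) = +0.4000; T[4,4] = 0.
  T[0,:] = [+0.0000 -0.5000 -0.5000 +0.5000 +0.2500]
  T[1,:] = [+0.3000 +0.0000 +0.3000 +0.6000 +0.5000]
  T[2,:] = [-0.3750 -0.6250 +0.0000 +0.6250 +0.1250]
  T[3,:] = [+0.5455 -0.3636 +0.4545 +0.0000 -0.3636]
  T[4,:] = [+0.6000 +0.4000 +0.1000 -0.6000 +0.0000]
|λ(T)| sorted: 1.3519, 0.7157, 0.7157, 0.6223, 0.1626.
ρ = 1.3519; 1.3519 > 1: divergent.

no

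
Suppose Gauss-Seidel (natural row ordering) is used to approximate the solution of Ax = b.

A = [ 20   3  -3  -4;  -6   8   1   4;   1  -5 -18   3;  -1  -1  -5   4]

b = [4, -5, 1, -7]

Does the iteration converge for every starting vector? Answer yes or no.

Diagonal D = diag(20, 8, -18, 4); L, U strict lower/upper.
Gauss-Seidel: T = -(D+L)⁻¹U, row 0 first, T[0,1] = -(3)/(20) = -0.1500; later rows by forward substitution.
  T[0,:] = [+0.0000, -0.1500, +0.1500, +0.2000]
  T[1,:] = [+0.0000, -0.1125, -0.0125, -0.3500]
  T[2,:] = [+0.0000, +0.0229, +0.0118, +0.2750]
  T[3,:] = [+0.0000, -0.0370, +0.0491, +0.3063]
eigenvalue magnitudes: 0.3693, 0.1496, 0.0141, 0.0000.
spectral radius ρ = 0.3693; 0.3693 < 1 ⇒ converges.

yes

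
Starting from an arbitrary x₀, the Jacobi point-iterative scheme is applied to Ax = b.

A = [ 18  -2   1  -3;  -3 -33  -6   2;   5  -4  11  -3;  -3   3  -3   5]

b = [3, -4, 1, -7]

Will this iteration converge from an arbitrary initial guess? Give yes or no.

yes

Diagonal D = diag(18, -33, 11, 5); L, U strict lower/upper.
T_J = -D⁻¹(L+U): T[2,3] = -(-3)/(11) = +0.2727; T[2,2] = 0.
  T[0,:] = [+0.0000  +0.1111  -0.0556  +0.1667]
  T[1,:] = [-0.0909  +0.0000  -0.1818  +0.0606]
  T[2,:] = [-0.4545  +0.3636  +0.0000  +0.2727]
  T[3,:] = [+0.6000  -0.6000  +0.6000  +0.0000]
|roots of det(T-λI)|: 0.3839, 0.3260, 0.3260, 0.2228.
ρ = 0.3839; 0.3839 < 1, so it converges for any x₀.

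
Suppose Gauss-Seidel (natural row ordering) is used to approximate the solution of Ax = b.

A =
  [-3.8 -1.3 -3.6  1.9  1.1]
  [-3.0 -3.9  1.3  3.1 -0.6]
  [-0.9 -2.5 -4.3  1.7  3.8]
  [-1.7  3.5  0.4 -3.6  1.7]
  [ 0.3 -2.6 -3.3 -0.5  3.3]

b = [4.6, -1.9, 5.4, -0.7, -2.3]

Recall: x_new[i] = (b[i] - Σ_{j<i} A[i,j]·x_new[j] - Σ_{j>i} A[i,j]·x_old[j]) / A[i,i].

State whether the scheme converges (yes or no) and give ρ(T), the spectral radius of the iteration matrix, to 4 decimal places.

A = D + L + U where D = diag(-3.8, -3.9, -4.3, -3.6, 3.3).
GS T = -(D+L)⁻¹U: row 0 first, T[0,2] = -(-3.6)/(-3.8) = -0.9474; later rows by forward substitution.
  T[0,:] = [+0.0000 -0.3421 -0.9474 +0.5000 +0.2895]
  T[1,:] = [+0.0000 +0.2632 +1.0621 +0.4103 -0.3765]
  T[2,:] = [+0.0000 -0.0814 -0.4192 +0.0522 +1.0420]
  T[3,:] = [+0.0000 +0.4084 +1.4334 +0.1685 +0.0852]
  T[4,:] = [+0.0000 +0.2189 +0.7209 +0.3555 +0.7320]
|λ(T)| sorted: 1.4982, 0.3740, 0.3740, 0.0092, 0.0000.
ρ = 1.4982; 1.4982 > 1: divergent.

no, ρ = 1.4982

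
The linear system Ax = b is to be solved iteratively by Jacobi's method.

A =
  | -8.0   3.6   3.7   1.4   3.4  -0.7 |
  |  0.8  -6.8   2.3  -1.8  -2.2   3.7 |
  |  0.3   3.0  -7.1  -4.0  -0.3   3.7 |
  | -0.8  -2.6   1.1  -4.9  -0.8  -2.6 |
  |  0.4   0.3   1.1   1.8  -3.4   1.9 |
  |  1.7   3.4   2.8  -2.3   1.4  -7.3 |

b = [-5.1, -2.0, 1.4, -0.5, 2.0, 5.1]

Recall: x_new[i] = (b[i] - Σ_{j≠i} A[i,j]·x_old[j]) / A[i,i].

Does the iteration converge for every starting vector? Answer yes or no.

no

Split A = D + L + U, D = diag(-8, -6.8, -7.1, -4.9, -3.4, -7.3).
T_J = -D⁻¹(L+U): T[4,3] = -(1.8)/(-3.4) = +0.5294; T[4,4] = 0.
  T[0,:] = [+0.0000  +0.4500  +0.4625  +0.1750  +0.4250  -0.0875]
  T[1,:] = [+0.1176  +0.0000  +0.3382  -0.2647  -0.3235  +0.5441]
  T[2,:] = [+0.0423  +0.4225  +0.0000  -0.5634  -0.0423  +0.5211]
  T[3,:] = [-0.1633  -0.5306  +0.2245  +0.0000  -0.1633  -0.5306]
  T[4,:] = [+0.1176  +0.0882  +0.3235  +0.5294  +0.0000  +0.5588]
  T[5,:] = [+0.2329  +0.4658  +0.3836  -0.3151  +0.1918  +0.0000]
|roots of det(T-λI)|: 1.2497, 0.5293, 0.5293, 0.4590, 0.4590, 0.0207.
ρ(T) = max|λ| = 1.2497; 1.2497 > 1, so it fails to converge.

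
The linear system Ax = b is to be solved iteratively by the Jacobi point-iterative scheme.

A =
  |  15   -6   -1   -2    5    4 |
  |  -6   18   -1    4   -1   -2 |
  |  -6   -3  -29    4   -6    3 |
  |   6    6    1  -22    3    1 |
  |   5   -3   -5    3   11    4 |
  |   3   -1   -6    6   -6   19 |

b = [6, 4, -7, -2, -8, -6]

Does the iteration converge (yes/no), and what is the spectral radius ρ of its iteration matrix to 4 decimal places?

Let D = diag(15, 18, -29, -22, 11, 19); L, U the strict triangles.
T_J = -D⁻¹(L+U): T[0,4] = -(5)/(15) = -0.3333; T[0,0] = 0.
  T[0,:] = [+0.0000, +0.4000, +0.0667, +0.1333, -0.3333, -0.2667]
  T[1,:] = [+0.3333, +0.0000, +0.0556, -0.2222, +0.0556, +0.1111]
  T[2,:] = [-0.2069, -0.1034, +0.0000, +0.1379, -0.2069, +0.1034]
  T[3,:] = [+0.2727, +0.2727, +0.0455, +0.0000, +0.1364, +0.0455]
  T[4,:] = [-0.4545, +0.2727, +0.4545, -0.2727, +0.0000, -0.3636]
  T[5,:] = [-0.1579, +0.0526, +0.3158, -0.3158, +0.3158, +0.0000]
moduli |λ_i(T)| = 0.5386, 0.4321, 0.4321, 0.3701, 0.1219, 0.0201.
ρ(T) = max|λ| = 0.5386; 0.5386 < 1: convergent.

yes, ρ = 0.5386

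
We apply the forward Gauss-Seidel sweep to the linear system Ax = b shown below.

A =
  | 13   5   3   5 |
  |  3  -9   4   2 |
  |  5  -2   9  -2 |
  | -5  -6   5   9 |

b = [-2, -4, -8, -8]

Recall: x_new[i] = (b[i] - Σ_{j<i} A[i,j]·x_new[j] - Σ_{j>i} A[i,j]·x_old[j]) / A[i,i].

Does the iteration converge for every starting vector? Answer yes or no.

yes

Let D = diag(13, -9, 9, 9); L, U the strict triangles.
GS T = -(D+L)⁻¹U: row 0 first, T[0,2] = -(3)/(13) = -0.2308; later rows by forward substitution.
  T[0,:] = [+0.0000  -0.3846  -0.2308  -0.3846]
  T[1,:] = [+0.0000  -0.1282  +0.3675  +0.0940]
  T[2,:] = [+0.0000  +0.1852  +0.2099  +0.4568]
  T[3,:] = [+0.0000  -0.4020  +0.0002  -0.4048]
|eigenvalues of T|: 0.5546, 0.1951, 0.1951, 0.0000.
ρ = 0.5546; 0.5546 < 1, so it converges for any x₀.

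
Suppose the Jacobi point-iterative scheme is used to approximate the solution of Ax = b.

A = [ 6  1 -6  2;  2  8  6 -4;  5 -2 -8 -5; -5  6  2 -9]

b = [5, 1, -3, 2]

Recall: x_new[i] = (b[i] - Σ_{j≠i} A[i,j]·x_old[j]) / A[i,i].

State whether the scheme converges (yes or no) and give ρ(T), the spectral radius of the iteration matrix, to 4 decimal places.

no, ρ = 1.3692

Let D = diag(6, 8, -8, -9); L, U the strict triangles.
Jacobi: T = -D⁻¹(L+U), T[3,2] = -(2)/(-9) = +0.2222; T[3,3] = 0.
  T[0,:] = [+0.0000  -0.1667  +1.0000  -0.3333]
  T[1,:] = [-0.2500  +0.0000  -0.7500  +0.5000]
  T[2,:] = [+0.6250  -0.2500  +0.0000  -0.6250]
  T[3,:] = [-0.5556  +0.6667  +0.2222  +0.0000]
|eigenvalues of T|: 1.3692, 0.7209, 0.7209, 0.0952.
ρ = 1.3692; 1.3692 > 1 ⇒ diverges.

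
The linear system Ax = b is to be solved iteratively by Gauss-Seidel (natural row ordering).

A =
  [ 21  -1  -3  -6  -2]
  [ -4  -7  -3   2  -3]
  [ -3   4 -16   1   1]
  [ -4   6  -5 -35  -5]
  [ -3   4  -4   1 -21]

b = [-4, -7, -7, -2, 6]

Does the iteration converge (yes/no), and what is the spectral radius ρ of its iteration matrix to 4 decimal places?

Let D = diag(21, -7, -16, -35, -21); L, U the strict triangles.
T_GS = -(D+L)⁻¹U: row 0 first, T[0,2] = -(-3)/(21) = +0.1429; later rows by forward substitution.
  T[0,:] = [+0.0000 +0.0476 +0.1429 +0.2857 +0.0952]
  T[1,:] = [+0.0000 -0.0272 -0.5102 +0.1224 -0.4830]
  T[2,:] = [+0.0000 -0.0157 -0.1543 +0.0395 -0.0761]
  T[3,:] = [+0.0000 -0.0079 -0.0817 -0.0173 -0.2257]
  T[4,:] = [+0.0000 -0.0094 -0.0921 -0.0258 -0.1019]
|eigenvalues of T|: 0.2444, 0.1232, 0.0493, 0.0175, 0.0000.
spectral radius ρ = 0.2444; 0.2444 < 1: convergent.

yes, ρ = 0.2444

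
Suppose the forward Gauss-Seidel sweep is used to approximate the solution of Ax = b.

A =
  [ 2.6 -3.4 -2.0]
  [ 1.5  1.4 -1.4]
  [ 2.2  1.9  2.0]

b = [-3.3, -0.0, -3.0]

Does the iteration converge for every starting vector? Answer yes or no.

no

Let D = diag(2.6, 1.4, 2); L, U the strict triangles.
Gauss-Seidel: T = -(D+L)⁻¹U, row 0 first, T[0,2] = -(-2)/(2.6) = +0.7692; later rows by forward substitution.
  T[0,:] = [+0.0000, +1.3077, +0.7692]
  T[1,:] = [+0.0000, -1.4011, +0.1758]
  T[2,:] = [+0.0000, -0.1074, -1.0132]
|λ(T)| sorted: 1.3440, 1.0703, 0.0000.
spectral radius ρ = 1.3440; 1.3440 > 1 ⇒ diverges.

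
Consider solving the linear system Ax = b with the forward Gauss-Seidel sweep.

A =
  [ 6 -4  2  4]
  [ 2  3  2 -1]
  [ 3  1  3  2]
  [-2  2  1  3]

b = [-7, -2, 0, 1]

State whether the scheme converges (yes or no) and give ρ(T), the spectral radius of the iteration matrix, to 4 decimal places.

Let D = diag(6, 3, 3, 3); L, U the strict triangles.
Gauss-Seidel: T = -(D+L)⁻¹U, row 0 first, T[0,3] = -(4)/(6) = -0.6667; later rows by forward substitution.
  T[0,:] = [+0.0000  +0.6667  -0.3333  -0.6667]
  T[1,:] = [+0.0000  -0.4444  -0.4444  +0.7778]
  T[2,:] = [+0.0000  -0.5185  +0.4815  -0.2593]
  T[3,:] = [+0.0000  +0.9136  -0.0864  -0.8765]
|roots of det(T-λI)|: 1.5413, 0.8522, 0.1504, 0.0000.
ρ = 1.5413; 1.5413 > 1, so it fails to converge.

no, ρ = 1.5413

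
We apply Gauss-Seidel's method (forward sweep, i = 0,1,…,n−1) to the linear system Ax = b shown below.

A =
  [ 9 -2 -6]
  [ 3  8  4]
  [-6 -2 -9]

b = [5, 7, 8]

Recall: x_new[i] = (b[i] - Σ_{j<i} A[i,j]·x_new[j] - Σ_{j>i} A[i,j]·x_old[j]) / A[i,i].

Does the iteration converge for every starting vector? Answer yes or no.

Let D = diag(9, 8, -9); L, U the strict triangles.
T_GS = -(D+L)⁻¹U: row 0 first, T[0,1] = -(-2)/(9) = +0.2222; later rows by forward substitution.
  T[0,:] = [+0.0000  +0.2222  +0.6667]
  T[1,:] = [+0.0000  -0.0833  -0.7500]
  T[2,:] = [+0.0000  -0.1296  -0.2778]
eigenvalue magnitudes: 0.5072, 0.1461, 0.0000.
spectral radius ρ = 0.5072; 0.5072 < 1, so it converges for any x₀.

yes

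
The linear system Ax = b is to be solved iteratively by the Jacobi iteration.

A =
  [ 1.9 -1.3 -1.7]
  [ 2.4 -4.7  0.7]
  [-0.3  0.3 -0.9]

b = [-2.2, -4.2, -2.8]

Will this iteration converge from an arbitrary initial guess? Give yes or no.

Write A = D+L+U with D = diag(1.9, -4.7, -0.9).
T_J = -D⁻¹(L+U): T[1,0] = -(2.4)/(-4.7) = +0.5106; T[1,1] = 0.
  T[0,:] = [+0.0000 +0.6842 +0.8947]
  T[1,:] = [+0.5106 +0.0000 +0.1489]
  T[2,:] = [-0.3333 +0.3333 +0.0000]
moduli |λ_i(T)| = 0.5590, 0.4601, 0.4601.
ρ = 0.5590; 0.5590 < 1: convergent.

yes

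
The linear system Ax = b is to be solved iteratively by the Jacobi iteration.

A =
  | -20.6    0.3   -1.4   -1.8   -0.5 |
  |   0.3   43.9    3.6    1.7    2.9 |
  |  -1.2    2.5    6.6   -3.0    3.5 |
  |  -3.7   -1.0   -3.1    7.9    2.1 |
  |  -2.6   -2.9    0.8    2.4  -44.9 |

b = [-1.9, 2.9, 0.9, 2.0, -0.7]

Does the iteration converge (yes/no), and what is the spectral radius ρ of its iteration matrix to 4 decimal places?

yes, ρ = 0.4622

Write A = D+L+U with D = diag(-20.6, 43.9, 6.6, 7.9, -44.9).
T_J = -D⁻¹(L+U): T[4,3] = -(2.4)/(-44.9) = +0.0535; T[4,4] = 0.
  T[0,:] = [+0.0000 +0.0146 -0.0680 -0.0874 -0.0243]
  T[1,:] = [-0.0068 +0.0000 -0.0820 -0.0387 -0.0661]
  T[2,:] = [+0.1818 -0.3788 +0.0000 +0.4545 -0.5303]
  T[3,:] = [+0.4684 +0.1266 +0.3924 +0.0000 -0.2658]
  T[4,:] = [-0.0579 -0.0646 +0.0178 +0.0535 +0.0000]
moduli |λ_i(T)| = 0.4622, 0.3135, 0.3135, 0.0548, 0.0213.
spectral radius ρ = 0.4622; 0.4622 < 1: convergent.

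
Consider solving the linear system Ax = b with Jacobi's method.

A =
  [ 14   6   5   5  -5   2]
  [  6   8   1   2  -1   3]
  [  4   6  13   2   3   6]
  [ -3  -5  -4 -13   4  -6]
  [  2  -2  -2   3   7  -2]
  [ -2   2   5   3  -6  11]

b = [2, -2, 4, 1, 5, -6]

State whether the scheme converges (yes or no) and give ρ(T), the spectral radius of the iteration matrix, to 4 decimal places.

Let D = diag(14, 8, 13, -13, 7, 11); L, U the strict triangles.
Jacobi T = -D⁻¹(L+U): T[2,4] = -(3)/(13) = -0.2308; T[2,2] = 0.
  T[0,:] = [+0.0000, -0.4286, -0.3571, -0.3571, +0.3571, -0.1429]
  T[1,:] = [-0.7500, +0.0000, -0.1250, -0.2500, +0.1250, -0.3750]
  T[2,:] = [-0.3077, -0.4615, +0.0000, -0.1538, -0.2308, -0.4615]
  T[3,:] = [-0.2308, -0.3846, -0.3077, +0.0000, +0.3077, -0.4615]
  T[4,:] = [-0.2857, +0.2857, +0.2857, -0.4286, +0.0000, +0.2857]
  T[5,:] = [+0.1818, -0.1818, -0.4545, -0.2727, +0.5455, +0.0000]
|eigenvalues of T|: 1.2534, 0.6029, 0.6029, 0.2653, 0.2653, 0.0635.
spectral radius ρ = 1.2534; 1.2534 > 1: divergent.

no, ρ = 1.2534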